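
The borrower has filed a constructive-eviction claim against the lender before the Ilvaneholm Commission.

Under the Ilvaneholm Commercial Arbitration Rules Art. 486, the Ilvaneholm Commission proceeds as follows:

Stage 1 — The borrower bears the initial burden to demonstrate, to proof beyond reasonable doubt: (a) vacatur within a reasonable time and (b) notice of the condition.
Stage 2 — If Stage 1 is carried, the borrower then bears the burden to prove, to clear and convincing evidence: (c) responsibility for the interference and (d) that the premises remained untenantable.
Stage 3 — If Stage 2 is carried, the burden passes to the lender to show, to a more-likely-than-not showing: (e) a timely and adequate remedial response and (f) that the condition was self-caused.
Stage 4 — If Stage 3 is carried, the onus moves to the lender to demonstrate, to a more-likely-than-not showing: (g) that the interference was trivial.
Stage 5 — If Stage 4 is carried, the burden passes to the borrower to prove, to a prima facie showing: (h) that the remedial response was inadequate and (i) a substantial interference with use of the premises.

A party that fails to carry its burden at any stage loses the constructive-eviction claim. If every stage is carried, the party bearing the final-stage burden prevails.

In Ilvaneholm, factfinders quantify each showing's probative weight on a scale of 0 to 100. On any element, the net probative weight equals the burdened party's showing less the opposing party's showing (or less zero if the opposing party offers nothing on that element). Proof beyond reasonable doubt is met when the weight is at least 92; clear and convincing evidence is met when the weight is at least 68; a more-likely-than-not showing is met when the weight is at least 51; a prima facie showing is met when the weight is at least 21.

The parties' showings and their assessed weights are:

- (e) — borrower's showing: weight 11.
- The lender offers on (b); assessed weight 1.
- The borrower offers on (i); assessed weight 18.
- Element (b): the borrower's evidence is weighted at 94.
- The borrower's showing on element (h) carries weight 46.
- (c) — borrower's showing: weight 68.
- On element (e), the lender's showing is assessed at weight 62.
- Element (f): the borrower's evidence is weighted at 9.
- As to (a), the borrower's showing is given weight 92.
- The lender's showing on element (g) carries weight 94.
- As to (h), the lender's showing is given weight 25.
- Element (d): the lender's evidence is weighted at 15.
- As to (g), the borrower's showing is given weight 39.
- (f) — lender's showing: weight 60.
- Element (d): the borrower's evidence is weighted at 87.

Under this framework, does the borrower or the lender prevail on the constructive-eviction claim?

Stage 1 (borrower, proof beyond reasonable doubt, weight is at least 92): (a) 92 ≥ 92 — meets; (b) net 94−1=93 ≥ 92 — meets.
  All elements met. The borrower retains the burden for Stage 2.
Stage 2 (borrower, clear and convincing evidence, weight is at least 68): (c) 68 ≥ 68 — meets; (d) net 87−15=72 ≥ 68 — meets.
  Stage 2 carried; the burden shifts to the lender.
Stage 3 (lender, a more-likely-than-not showing, weight is at least 51): (e) net 62−11=51 ≥ 51 — meets; (f) net 60−9=51 ≥ 51 — meets.
  Stage 3 is satisfied; the lender continues to bear the burden.
Stage 4 (lender, a more-likely-than-not showing, weight is at least 51): (g) net 94−39=55 ≥ 51 — meets.
  Stage 4 carried; the burden shifts to the borrower.
Stage 5 (borrower, a prima facie showing, weight is at least 21): (h) net 46−25=21 ≥ 21 — meets; (i) 18 < 21 — fails.
  Stage 5 not carried; the borrower fails its burden.
The lender prevails.

lender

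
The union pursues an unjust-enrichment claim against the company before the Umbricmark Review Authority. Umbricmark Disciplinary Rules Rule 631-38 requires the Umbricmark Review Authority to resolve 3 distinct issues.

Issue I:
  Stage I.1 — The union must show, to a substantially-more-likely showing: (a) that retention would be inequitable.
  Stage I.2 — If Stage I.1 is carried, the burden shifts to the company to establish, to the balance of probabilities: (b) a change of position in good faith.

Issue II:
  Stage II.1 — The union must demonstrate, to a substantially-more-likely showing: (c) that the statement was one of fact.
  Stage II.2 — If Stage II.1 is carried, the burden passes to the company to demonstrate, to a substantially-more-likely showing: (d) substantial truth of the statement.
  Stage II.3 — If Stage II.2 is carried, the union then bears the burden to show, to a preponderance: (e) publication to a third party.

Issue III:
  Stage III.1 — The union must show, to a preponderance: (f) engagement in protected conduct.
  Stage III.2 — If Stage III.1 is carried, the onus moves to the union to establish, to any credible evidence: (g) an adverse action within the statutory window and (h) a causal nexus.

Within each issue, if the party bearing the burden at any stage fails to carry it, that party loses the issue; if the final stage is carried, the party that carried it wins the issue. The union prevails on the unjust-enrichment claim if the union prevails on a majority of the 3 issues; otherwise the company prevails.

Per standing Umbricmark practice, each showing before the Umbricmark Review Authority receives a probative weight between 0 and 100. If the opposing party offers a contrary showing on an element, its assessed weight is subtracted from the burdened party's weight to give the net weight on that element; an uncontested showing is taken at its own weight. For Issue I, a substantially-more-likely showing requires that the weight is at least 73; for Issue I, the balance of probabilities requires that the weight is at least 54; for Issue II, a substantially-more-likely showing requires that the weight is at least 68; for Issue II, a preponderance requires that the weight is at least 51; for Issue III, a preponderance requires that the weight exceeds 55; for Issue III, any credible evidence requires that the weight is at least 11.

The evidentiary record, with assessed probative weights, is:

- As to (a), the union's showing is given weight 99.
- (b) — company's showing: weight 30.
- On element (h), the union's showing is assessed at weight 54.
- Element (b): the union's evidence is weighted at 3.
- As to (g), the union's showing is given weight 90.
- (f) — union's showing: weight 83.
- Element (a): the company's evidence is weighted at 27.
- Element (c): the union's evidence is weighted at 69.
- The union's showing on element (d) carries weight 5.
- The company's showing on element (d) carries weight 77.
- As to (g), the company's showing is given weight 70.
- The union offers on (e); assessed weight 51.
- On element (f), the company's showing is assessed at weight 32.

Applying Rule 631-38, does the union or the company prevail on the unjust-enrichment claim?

company

— Issue I —
Stage I.1 (union, a substantially-more-likely showing, weight is at least 73): (a) net 99−27=72 < 73 — fails.
  Stage I.1 not carried; the union fails its burden.
So the company prevails on this issue.
— Issue II —
Stage II.1 — burden on union; standard: a substantially-more-likely showing (weight is at least 68).
    (c): 69 ≥ 68 [met]
  All elements met. The burden passes to the company.
Stage II.2 — burden on company; standard: a substantially-more-likely showing (weight is at least 68).
    (d): 77 − 5 = 72 ≥ 68 [met]
  The company carries Stage II.2; the union now bears the burden.
Stage II.3 — burden on union; standard: a preponderance (weight is at least 51).
    (e): 51 ≥ 51 [met]
  All elements met at the final stage.
Every stage carried; the union prevails on this issue.
— Issue III —
Stage III.1 — burden on union; standard: a preponderance (weight exceeds 55).
    (f): 83 − 32 = 51 ≤ 55 [not met]
  Not every element is met, so the union fails to carry Stage III.1.
The company prevails on this issue.
Per-issue: Issue I → company; Issue II → union; Issue III → company. The union must prevail on a majority of issues; overall, the company prevails.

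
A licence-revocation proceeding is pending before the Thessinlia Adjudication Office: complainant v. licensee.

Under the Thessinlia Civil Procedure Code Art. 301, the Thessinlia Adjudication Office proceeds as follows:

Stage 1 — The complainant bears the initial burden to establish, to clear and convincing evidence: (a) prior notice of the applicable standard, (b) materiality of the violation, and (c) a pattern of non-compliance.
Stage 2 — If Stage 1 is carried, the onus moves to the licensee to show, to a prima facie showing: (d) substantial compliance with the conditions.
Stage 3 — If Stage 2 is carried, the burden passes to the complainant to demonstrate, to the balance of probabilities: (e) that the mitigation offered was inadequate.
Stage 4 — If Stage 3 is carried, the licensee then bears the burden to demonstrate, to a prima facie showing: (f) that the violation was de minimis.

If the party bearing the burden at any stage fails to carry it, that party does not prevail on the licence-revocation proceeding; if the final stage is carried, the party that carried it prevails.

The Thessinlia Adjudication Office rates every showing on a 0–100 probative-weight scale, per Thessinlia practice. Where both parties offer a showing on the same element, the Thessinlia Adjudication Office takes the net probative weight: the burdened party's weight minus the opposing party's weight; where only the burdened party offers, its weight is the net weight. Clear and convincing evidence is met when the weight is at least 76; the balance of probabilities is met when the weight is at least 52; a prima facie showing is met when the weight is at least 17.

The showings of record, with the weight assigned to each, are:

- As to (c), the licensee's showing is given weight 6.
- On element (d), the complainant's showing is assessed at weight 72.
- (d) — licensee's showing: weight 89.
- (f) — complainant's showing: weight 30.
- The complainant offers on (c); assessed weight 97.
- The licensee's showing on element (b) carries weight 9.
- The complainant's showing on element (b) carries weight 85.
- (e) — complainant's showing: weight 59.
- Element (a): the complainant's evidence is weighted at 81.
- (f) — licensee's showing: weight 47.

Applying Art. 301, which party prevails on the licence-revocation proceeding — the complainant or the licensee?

Stage 1 — burden on complainant; standard: clear and convincing evidence (weight is at least 76).
    (a): 81 ≥ 76 [met]
    (b): 85 − 9 = 76 ≥ 76 [met]
    (c): 97 − 6 = 91 ≥ 76 [met]
  All elements met. The burden passes to the licensee.
Stage 2 — burden on licensee; standard: a prima facie showing (weight is at least 17).
    (d): 89 − 72 = 17 ≥ 17 [met]
  Stage 2 is satisfied; the onus moves to the complainant.
Stage 3 — burden on complainant; standard: the balance of probabilities (weight is at least 52).
    (e): 59 ≥ 52 [met]
  Stage 3 is satisfied; the onus moves to the licensee.
Stage 4 — burden on licensee; standard: a prima facie showing (weight is at least 17).
    (f): 47 − 30 = 17 ≥ 17 [met]
  The licensee carries the last stage.
Every stage carried; the licensee prevails.

licensee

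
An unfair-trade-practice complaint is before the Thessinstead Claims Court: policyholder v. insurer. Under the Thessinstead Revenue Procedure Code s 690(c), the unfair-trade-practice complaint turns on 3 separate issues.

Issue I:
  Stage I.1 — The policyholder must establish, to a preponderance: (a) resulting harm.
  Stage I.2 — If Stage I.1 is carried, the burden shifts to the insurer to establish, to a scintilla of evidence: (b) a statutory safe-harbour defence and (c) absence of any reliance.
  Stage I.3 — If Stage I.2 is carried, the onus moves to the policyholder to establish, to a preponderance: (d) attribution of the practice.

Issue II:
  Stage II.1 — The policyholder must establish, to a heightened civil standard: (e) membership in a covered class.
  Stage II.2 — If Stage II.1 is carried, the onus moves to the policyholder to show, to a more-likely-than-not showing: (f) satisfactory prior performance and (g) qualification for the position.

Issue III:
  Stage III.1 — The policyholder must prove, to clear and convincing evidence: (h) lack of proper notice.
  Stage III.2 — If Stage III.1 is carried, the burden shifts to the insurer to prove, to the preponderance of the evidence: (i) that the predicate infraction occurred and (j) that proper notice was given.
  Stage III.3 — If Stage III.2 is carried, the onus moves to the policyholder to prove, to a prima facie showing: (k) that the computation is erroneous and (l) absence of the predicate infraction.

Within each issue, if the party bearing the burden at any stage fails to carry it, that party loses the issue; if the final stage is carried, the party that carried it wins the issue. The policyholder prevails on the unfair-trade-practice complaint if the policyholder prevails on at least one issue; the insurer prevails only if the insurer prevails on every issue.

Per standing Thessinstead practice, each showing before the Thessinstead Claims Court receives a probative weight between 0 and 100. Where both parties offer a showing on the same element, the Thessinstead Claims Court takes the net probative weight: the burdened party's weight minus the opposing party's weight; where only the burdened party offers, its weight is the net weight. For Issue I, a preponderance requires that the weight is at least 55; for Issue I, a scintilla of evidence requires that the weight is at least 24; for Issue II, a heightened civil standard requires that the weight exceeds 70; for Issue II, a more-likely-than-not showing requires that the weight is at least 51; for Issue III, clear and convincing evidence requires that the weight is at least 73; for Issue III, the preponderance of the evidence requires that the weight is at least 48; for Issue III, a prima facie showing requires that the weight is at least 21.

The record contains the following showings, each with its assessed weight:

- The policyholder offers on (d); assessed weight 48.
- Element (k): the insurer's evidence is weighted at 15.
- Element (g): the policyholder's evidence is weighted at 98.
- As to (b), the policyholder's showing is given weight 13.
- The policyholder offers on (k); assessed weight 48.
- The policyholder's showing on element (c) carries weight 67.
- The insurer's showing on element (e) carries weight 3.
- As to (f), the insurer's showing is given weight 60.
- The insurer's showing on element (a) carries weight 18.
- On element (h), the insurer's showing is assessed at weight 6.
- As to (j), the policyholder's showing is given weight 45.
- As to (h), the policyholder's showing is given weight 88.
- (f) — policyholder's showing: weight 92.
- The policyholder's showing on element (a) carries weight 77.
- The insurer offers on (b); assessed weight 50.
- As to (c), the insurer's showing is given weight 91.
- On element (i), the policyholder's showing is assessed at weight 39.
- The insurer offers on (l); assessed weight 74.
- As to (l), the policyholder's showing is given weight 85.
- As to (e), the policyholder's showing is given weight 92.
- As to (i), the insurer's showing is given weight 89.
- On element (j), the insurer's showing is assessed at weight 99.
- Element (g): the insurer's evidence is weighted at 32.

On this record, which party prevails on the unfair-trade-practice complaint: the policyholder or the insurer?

— Issue I —
Stage I.1 — burden on policyholder; standard: a preponderance (weight is at least 55).
    (a): 77 − 18 = 59 ≥ 55 [met]
  All elements met. The burden passes to the insurer.
Stage I.2 — burden on insurer; standard: a scintilla of evidence (weight is at least 24).
    (b): 50 − 13 = 37 ≥ 24 [met]
    (c): 91 − 67 = 24 ≥ 24 [met]
  The insurer carries Stage I.2; the policyholder now bears the burden.
Stage I.3 — burden on policyholder; standard: a preponderance (weight is at least 55).
    (d): 48 < 55 [not met]
  Not every element is met, so the policyholder fails to carry Stage I.3.
The analysis ends at Stage I.3; the insurer prevails on this issue.
— Issue II —
Stage II.1 — burden on policyholder; standard: a heightened civil standard (weight exceeds 70).
    (e): 92 − 3 = 89 > 70 [met]
  Stage II.1 is satisfied; the policyholder continues to bear the burden.
Stage II.2 — burden on policyholder; standard: a more-likely-than-not showing (weight is at least 51).
    (f): 92 − 60 = 32 < 51 [not met]
    (g): 98 − 32 = 66 ≥ 51 [met]
  Not every element is met, so the policyholder fails to carry Stage II.2.
So the insurer prevails on this issue.
— Issue III —
Stage III.1 (policyholder, clear and convincing evidence, weight is at least 73): (h) net 88−6=82 ≥ 73 — meets.
  The policyholder carries Stage III.1; the insurer now bears the burden.
Stage III.2 (insurer, the preponderance of the evidence, weight is at least 48): (i) net 89−39=50 ≥ 48 — meets; (j) net 99−45=54 ≥ 48 — meets.
  The insurer carries Stage III.2; the policyholder now bears the burden.
Stage III.3 (policyholder, a prima facie showing, weight is at least 21): (k) net 48−15=33 ≥ 21 — meets; (l) net 85−74=11 < 21 — fails.
  Not every element is met, so the policyholder fails to carry Stage III.3.
The analysis ends at Stage III.3; the insurer prevails on this issue.
Per-issue: Issue I → insurer; Issue II → insurer; Issue III → insurer. The policyholder must prevail on at least one issue; overall, the insurer prevails.

insurer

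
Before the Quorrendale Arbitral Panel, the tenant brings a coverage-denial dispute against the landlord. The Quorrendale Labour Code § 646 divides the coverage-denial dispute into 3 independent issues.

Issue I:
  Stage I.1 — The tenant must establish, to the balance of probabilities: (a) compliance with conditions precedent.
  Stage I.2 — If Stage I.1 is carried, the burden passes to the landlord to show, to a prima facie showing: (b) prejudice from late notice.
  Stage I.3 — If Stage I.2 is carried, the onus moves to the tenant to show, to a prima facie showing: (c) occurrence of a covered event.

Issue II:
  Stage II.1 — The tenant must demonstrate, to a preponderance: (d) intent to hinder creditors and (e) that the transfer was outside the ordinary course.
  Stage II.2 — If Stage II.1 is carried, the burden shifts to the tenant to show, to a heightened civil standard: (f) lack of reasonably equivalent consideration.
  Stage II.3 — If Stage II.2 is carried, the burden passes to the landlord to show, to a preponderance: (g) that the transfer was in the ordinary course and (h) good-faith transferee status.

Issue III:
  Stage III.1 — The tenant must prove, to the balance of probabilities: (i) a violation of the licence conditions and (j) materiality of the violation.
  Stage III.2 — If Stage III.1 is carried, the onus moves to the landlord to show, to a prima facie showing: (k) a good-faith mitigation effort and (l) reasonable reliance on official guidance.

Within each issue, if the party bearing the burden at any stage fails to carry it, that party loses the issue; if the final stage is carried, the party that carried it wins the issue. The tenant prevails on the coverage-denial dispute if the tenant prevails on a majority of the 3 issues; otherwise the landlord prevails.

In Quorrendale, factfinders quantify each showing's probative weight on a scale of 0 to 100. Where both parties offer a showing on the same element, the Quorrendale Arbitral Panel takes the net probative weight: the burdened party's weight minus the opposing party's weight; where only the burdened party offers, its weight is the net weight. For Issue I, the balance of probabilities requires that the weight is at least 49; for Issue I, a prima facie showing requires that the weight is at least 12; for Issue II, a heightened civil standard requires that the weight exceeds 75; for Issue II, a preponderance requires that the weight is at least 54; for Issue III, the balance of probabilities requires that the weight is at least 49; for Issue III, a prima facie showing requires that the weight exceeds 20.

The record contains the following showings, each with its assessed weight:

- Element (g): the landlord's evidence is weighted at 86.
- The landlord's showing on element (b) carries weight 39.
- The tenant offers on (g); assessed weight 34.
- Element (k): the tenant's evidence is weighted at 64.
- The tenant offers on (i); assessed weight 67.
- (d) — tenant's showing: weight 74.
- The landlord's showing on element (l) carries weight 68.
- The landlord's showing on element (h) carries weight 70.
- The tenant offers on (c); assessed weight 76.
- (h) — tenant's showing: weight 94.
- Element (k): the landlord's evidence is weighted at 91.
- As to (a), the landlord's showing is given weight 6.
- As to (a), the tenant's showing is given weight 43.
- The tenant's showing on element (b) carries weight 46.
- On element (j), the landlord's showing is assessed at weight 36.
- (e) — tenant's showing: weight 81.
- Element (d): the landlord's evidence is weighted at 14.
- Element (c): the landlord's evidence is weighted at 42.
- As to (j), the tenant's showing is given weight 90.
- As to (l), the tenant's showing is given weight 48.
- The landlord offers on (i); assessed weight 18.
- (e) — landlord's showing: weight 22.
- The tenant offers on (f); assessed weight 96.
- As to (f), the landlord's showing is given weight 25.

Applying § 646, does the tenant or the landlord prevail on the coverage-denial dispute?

landlord

— Issue I —
At Stage I.1 the tenant must meet the balance of probabilities (weight is at least 49): on (a) the weight is 43 less the opposing 6 gives net 37, which does not reach 49, so (a) does not meet the standard.
  Stage I.1 not carried; the tenant fails its burden.
The analysis ends at Stage I.1; the landlord prevails on this issue.
— Issue II —
Stage II.1 (tenant, a preponderance, weight is at least 54): (d) net 74−14=60 ≥ 54 — meets; (e) net 81−22=59 ≥ 54 — meets.
  Stage II.1 carried; the burden remains with the tenant.
Stage II.2 (tenant, a heightened civil standard, weight exceeds 75): (f) net 96−25=71 ≤ 75 — fails.
  Not every element is met, so the tenant fails to carry Stage II.2.
The landlord prevails on this issue.
— Issue III —
Stage III.1 — burden on tenant; standard: the balance of probabilities (weight is at least 49).
    (i): 67 − 18 = 49 ≥ 49 [met]
    (j): 90 − 36 = 54 ≥ 49 [met]
  The tenant carries Stage III.1; the landlord now bears the burden.
Stage III.2 — burden on landlord; standard: a prima facie showing (weight exceeds 20).
    (k): 91 − 64 = 27 > 20 [met]
    (l): 68 − 48 = 20 ≤ 20 [not met]
  Not every element is met, so the landlord fails to carry Stage III.2.
The tenant prevails on this issue.
Per-issue: Issue I → landlord; Issue II → landlord; Issue III → tenant. The tenant must prevail on a majority of issues; overall, the landlord prevails.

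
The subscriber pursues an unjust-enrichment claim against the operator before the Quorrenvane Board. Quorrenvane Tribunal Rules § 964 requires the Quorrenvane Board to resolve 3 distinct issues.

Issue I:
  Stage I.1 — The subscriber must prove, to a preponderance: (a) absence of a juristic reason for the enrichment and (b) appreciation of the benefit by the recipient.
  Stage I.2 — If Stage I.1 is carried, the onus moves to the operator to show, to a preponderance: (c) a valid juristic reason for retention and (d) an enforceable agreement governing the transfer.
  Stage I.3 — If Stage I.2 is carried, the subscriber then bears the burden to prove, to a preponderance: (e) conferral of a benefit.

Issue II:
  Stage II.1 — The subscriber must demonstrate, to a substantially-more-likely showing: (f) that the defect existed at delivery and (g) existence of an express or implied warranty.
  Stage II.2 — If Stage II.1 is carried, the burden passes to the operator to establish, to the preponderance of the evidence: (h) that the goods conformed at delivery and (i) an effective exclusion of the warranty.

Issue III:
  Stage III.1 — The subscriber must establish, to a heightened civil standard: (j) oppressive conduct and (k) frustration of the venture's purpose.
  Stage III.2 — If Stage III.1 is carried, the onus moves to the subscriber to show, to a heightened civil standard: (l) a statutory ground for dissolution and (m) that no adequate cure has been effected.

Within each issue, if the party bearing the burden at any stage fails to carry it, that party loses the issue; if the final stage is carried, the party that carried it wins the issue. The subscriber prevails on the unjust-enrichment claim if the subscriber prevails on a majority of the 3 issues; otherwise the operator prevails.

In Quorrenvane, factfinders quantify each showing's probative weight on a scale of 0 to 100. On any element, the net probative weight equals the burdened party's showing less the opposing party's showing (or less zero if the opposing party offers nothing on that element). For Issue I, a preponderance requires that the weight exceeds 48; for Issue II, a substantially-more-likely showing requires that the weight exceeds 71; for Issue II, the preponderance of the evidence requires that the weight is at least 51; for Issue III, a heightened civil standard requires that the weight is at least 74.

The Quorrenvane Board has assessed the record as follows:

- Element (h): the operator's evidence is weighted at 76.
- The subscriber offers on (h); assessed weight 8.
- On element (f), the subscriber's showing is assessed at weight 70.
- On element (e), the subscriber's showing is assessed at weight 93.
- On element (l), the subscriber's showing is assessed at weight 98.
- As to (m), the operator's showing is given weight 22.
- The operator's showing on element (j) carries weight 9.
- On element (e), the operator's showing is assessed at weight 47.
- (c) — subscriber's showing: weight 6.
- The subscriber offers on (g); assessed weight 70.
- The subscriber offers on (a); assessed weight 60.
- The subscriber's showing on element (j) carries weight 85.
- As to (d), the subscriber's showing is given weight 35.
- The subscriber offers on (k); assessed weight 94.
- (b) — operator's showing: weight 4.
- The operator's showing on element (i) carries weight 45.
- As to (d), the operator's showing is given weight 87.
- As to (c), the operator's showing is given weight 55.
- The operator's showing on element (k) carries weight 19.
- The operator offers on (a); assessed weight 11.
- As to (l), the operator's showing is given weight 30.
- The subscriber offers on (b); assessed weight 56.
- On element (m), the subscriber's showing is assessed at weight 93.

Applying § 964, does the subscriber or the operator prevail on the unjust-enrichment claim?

operator

— Issue I —
Stage I.1 (subscriber, a preponderance, weight exceeds 48): (a) net 60−11=49 > 48 — meets; (b) net 56−4=52 > 48 — meets.
  Stage I.1 carried; the burden shifts to the operator.
Stage I.2 (operator, a preponderance, weight exceeds 48): (c) net 55−6=49 > 48 — meets; (d) net 87−35=52 > 48 — meets.
  Stage I.2 carried; the burden shifts to the subscriber.
Stage I.3 (subscriber, a preponderance, weight exceeds 48): (e) net 93−47=46 ≤ 48 — fails.
  Not every element is met, so the subscriber fails to carry Stage I.3.
The operator prevails on this issue.
— Issue II —
At Stage II.1 the subscriber must meet a substantially-more-likely showing (weight exceeds 71): on (f) the weight is 70, ≤ 71, so (f) does not meet the standard; on (g) the weight is 70, which does not exceed 71, so (g) does not meet the standard.
  The subscriber does not carry Stage II.1.
The operator prevails on this issue.
— Issue III —
At Stage III.1 the subscriber must meet a heightened civil standard (weight is at least 74): on (j) the weight is 85 less the opposing 9 gives net 76, which does reach 74, so (j) meets the standard; on (k) the weight is 94 less the opposing 19 gives net 75, ≥ 74, so (k) meets the standard.
  Stage III.1 carried; the burden remains with the subscriber.
At Stage III.2 the subscriber must meet a heightened civil standard (weight is at least 74): on (l) the weight is 98 less the opposing 30 gives net 68, which does not reach 74, so (l) does not meet the standard; on (m) the weight is 93 less the opposing 22 gives net 71, < 74, so (m) does not meet the standard.
  Stage III.2 not carried; the subscriber fails its burden.
The operator prevails on this issue.
Per-issue: Issue I → operator; Issue II → operator; Issue III → operator. The subscriber must prevail on a majority of issues; overall, the operator prevails.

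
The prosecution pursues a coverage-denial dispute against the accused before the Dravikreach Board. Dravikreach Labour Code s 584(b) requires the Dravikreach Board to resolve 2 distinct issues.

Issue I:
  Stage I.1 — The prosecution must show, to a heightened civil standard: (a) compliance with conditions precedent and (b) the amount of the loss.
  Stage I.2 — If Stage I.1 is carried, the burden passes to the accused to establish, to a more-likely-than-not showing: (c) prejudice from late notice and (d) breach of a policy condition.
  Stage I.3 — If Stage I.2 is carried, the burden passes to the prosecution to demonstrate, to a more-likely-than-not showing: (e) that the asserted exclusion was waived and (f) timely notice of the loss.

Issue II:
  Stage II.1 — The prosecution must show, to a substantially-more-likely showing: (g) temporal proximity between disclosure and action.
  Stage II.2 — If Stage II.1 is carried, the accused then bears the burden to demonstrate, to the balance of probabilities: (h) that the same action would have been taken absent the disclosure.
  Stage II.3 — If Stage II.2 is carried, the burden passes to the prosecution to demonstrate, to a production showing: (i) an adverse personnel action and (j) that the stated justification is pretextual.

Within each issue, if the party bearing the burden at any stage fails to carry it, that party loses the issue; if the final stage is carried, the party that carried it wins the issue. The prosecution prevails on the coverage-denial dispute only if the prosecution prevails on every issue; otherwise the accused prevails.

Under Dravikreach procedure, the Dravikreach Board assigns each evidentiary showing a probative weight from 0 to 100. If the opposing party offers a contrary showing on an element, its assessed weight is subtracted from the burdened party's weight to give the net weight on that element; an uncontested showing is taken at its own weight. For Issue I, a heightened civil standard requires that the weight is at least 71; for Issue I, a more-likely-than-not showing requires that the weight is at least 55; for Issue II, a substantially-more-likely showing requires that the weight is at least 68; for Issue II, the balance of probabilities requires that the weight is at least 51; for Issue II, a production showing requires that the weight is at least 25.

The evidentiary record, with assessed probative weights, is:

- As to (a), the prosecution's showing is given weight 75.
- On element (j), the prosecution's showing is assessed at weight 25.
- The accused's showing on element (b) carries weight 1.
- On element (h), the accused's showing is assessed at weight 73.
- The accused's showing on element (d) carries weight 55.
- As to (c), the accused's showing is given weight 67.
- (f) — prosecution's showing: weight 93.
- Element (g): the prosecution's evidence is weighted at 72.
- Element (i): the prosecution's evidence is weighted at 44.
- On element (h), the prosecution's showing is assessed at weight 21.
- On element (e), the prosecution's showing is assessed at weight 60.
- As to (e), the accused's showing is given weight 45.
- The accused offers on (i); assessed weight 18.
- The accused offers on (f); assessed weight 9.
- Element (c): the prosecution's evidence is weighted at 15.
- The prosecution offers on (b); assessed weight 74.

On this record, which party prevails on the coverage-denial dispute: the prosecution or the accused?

prosecution

— Issue I —
At Stage I.1 the prosecution must meet a heightened civil standard (weight is at least 71): on (a) the weight is 75, which does reach 71, so (a) meets the standard; on (b) the weight is 74 less the opposing 1 gives net 73, which does reach 71, so (b) meets the standard.
  All elements met. The burden passes to the accused.
At Stage I.2 the accused must meet a more-likely-than-not showing (weight is at least 55): on (c) the weight is 67 less the opposing 15 gives net 52, which does not reach 55, so (c) does not meet the standard; on (d) the weight is 55, ≥ 55, so (d) meets the standard.
  Not every element is met, so the accused fails to carry Stage I.2.
The analysis ends at Stage I.2; the prosecution prevails on this issue.
— Issue II —
Stage II.1 (prosecution, a substantially-more-likely showing, weight is at least 68): (g) 72 ≥ 68 — meets.
  All elements met. The burden passes to the accused.
Stage II.2 (accused, the balance of probabilities, weight is at least 51): (h) net 73−21=52 ≥ 51 — meets.
  All elements met. The burden passes to the prosecution.
Stage II.3 (prosecution, a production showing, weight is at least 25): (i) net 44−18=26 ≥ 25 — meets; (j) 25 ≥ 25 — meets.
  The prosecution carries the last stage.
Every stage carried; the prosecution prevails on this issue.
Per-issue: Issue I → prosecution; Issue II → prosecution. The prosecution must prevail on every issue; overall, the prosecution prevails.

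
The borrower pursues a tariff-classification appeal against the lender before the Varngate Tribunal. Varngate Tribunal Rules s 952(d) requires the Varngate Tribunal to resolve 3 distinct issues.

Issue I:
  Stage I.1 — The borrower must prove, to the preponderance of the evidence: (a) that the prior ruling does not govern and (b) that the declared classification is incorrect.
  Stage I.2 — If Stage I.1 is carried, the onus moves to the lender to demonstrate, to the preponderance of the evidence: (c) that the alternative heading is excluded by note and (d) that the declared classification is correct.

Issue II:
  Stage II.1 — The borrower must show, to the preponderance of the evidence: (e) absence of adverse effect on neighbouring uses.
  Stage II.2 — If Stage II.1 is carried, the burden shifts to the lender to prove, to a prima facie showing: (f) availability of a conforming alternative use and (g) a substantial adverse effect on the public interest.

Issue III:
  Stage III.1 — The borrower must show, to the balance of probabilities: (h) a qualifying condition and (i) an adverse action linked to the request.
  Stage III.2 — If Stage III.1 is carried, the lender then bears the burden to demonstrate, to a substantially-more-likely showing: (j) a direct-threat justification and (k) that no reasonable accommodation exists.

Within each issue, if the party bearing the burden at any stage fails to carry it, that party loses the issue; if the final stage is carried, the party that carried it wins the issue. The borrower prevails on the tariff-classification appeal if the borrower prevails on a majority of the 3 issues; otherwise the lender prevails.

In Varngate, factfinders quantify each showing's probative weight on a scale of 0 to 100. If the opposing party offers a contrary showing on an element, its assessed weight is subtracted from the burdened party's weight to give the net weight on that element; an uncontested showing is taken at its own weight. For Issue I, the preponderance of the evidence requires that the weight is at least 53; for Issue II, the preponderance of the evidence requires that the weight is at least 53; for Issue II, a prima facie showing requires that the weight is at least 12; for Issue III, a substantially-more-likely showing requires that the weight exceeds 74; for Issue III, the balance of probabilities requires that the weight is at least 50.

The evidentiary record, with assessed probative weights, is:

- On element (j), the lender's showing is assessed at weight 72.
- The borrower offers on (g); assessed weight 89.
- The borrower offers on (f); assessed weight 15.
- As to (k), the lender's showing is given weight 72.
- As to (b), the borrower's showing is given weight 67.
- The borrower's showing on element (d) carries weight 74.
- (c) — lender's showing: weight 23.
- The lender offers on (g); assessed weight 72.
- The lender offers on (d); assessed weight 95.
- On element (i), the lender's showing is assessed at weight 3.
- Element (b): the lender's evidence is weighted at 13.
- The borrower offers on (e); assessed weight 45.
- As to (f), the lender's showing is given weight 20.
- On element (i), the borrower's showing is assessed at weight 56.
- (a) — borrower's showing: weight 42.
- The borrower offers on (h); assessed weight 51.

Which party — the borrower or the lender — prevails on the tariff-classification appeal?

lender

— Issue I —
At Stage I.1 the borrower must meet the preponderance of the evidence (weight is at least 53): on (a) the weight is 42, < 53, so (a) does not meet the standard; on (b) the weight is 67 less the opposing 13 gives net 54, ≥ 53, so (b) meets the standard.
  The borrower does not carry Stage I.1.
The lender prevails on this issue.
— Issue II —
Stage II.1 — burden on borrower; standard: the preponderance of the evidence (weight is at least 53).
    (e): 45 < 53 [not met]
  Not every element is met, so the borrower fails to carry Stage II.1.
The analysis ends at Stage II.1; the lender prevails on this issue.
— Issue III —
Stage III.1 (borrower, the balance of probabilities, weight is at least 50): (h) 51 ≥ 50 — meets; (i) net 56−3=53 ≥ 50 — meets.
  The borrower carries Stage III.1; the lender now bears the burden.
Stage III.2 (lender, a substantially-more-likely showing, weight exceeds 74): (j) 72 ≤ 74 — fails; (k) 72 ≤ 74 — fails.
  Stage III.2 not carried; the lender fails its burden.
So the borrower prevails on this issue.
Per-issue: Issue I → lender; Issue II → lender; Issue III → borrower. The borrower must prevail on a majority of issues; overall, the lender prevails.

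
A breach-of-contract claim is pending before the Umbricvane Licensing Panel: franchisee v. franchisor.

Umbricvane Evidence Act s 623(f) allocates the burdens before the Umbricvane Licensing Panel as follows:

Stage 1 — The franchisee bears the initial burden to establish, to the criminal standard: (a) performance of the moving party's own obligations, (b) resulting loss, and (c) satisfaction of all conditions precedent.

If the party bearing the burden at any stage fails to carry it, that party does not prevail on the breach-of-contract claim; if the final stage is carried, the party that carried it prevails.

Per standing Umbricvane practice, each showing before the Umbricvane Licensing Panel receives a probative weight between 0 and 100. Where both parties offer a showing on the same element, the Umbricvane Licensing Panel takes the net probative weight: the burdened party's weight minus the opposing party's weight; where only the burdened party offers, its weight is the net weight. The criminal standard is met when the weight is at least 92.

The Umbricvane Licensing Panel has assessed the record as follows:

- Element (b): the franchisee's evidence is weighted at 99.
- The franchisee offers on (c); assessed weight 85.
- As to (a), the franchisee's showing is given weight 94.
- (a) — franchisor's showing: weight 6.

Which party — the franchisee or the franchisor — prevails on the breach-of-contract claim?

franchisor

Stage 1 (franchisee, the criminal standard, weight is at least 92): (a) net 94−6=88 < 92 — fails; (b) 99 ≥ 92 — meets; (c) 85 < 92 — fails.
  Not every element is met, so the franchisee fails to carry Stage 1.
The analysis ends at Stage 1; the franchisor prevails.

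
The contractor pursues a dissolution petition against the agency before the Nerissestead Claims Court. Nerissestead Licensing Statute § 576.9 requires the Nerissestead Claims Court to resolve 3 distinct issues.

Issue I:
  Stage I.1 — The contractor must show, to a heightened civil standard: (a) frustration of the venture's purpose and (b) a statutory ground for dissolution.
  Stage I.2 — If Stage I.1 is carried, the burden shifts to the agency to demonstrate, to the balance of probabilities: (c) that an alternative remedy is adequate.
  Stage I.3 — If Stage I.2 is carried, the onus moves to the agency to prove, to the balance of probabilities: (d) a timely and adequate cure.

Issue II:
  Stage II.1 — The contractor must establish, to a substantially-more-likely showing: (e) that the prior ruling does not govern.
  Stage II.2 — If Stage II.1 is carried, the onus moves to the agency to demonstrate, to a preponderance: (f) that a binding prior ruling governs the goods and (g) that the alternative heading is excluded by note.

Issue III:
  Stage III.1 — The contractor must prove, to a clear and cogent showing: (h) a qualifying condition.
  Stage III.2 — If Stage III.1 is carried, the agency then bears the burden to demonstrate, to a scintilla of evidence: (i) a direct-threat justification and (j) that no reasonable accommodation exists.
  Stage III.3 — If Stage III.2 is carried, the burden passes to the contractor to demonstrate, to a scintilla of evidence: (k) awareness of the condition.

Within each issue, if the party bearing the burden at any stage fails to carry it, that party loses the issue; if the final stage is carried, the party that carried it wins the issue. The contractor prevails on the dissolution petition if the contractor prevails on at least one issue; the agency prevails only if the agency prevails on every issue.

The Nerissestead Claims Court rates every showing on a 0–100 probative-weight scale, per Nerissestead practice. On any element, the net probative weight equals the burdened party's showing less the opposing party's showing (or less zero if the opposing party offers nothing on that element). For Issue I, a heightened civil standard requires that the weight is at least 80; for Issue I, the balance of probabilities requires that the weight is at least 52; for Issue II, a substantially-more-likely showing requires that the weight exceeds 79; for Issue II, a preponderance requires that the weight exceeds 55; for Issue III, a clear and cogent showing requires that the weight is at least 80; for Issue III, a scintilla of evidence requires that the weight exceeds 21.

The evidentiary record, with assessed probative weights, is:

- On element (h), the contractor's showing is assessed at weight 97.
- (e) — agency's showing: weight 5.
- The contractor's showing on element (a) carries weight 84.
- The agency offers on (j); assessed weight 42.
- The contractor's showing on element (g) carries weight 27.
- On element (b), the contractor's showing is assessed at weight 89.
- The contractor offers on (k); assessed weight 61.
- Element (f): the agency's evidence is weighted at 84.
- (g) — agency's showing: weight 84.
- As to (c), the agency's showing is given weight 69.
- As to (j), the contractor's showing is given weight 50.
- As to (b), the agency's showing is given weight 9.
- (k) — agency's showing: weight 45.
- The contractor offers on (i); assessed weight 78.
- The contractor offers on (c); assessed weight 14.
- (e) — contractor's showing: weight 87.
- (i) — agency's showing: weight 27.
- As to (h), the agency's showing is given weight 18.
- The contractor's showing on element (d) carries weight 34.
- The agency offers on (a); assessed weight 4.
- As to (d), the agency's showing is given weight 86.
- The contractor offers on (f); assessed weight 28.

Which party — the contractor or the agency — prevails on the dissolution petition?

— Issue I —
At Stage I.1 the contractor must meet a heightened civil standard (weight is at least 80): on (a) the weight is 84 less the opposing 4 gives net 80, which does reach 80, so (a) meets the standard; on (b) the weight is 89 less the opposing 9 gives net 80, which does reach 80, so (b) meets the standard.
  All elements met. The burden passes to the agency.
At Stage I.2 the agency must meet the balance of probabilities (weight is at least 52): on (c) the weight is 69 less the opposing 14 gives net 55, which does reach 52, so (c) meets the standard.
  All elements met. The agency retains the burden for Stage I.3.
At Stage I.3 the agency must meet the balance of probabilities (weight is at least 52): on (d) the weight is 86 less the opposing 34 gives net 52, ≥ 52, so (d) meets the standard.
  The agency carries the last stage.
All stages carried — the agency prevails on this issue.
— Issue II —
At Stage II.1 the contractor must meet a substantially-more-likely showing (weight exceeds 79): on (e) the weight is 87 less the opposing 5 gives net 82, > 79, so (e) meets the standard.
  The contractor carries Stage II.1; the agency now bears the burden.
At Stage II.2 the agency must meet a preponderance (weight exceeds 55): on (f) the weight is 84 less the opposing 28 gives net 56, > 55, so (f) meets the standard; on (g) the weight is 84 less the opposing 27 gives net 57, which does exceed 55, so (g) meets the standard.
  The agency carries the last stage.
With every stage satisfied, the agency prevails on this issue.
— Issue III —
Stage III.1 — burden on contractor; standard: a clear and cogent showing (weight is at least 80).
    (h): 97 − 18 = 79 < 80 [not met]
  Not every element is met, so the contractor fails to carry Stage III.1.
The analysis ends at Stage III.1; the agency prevails on this issue.
Per-issue: Issue I → agency; Issue II → agency; Issue III → agency. The contractor must prevail on at least one issue; overall, the agency prevails.

agency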